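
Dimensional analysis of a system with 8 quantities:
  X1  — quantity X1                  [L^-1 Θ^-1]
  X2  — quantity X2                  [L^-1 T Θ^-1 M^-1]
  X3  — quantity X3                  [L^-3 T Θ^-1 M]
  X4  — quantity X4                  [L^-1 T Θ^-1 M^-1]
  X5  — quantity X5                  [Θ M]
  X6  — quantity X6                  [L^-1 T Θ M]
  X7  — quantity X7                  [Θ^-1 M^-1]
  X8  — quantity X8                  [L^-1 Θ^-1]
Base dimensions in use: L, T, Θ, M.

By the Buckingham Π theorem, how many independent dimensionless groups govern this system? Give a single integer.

Dimensional matrix (L×T×Θ×M by X1×X2×X3×X4×X5×X6×X7×X8):
  L: [-1 -1 -3 -1  0 -1  0 -1]
  T: [ 0  1  1  1  0  1  0  0]
  Θ: [-1 -1 -1 -1  1  1 -1 -1]
  M: [ 0 -1  1 -1  1  1 -1  0]
Row reduction gives pivot columns X1,X2,X3; rank = 3
n=8, r=3 ⇒ 5 dimensionless groups

5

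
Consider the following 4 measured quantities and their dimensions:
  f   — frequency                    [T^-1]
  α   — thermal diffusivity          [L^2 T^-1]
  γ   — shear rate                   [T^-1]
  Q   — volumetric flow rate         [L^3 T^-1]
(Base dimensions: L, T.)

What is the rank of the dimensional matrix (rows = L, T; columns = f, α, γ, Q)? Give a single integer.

2

Exponent matrix [L,T] × [f,α,γ,Q]:
  L: [ 0  2  0  3]
  T: [-1 -1 -1 -1]
Row reduction gives pivot columns f,α; rank = 2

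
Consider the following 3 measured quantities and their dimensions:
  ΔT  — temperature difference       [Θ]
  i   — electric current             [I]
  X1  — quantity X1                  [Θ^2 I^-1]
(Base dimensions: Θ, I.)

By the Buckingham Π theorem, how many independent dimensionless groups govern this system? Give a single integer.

1

Write exponents as rows Θ,I / cols ΔT,i,X1:
  Θ: [ 1  0  2]
  I: [ 0  1 -1]
Echelon form has 2 nonzero rows (pivots: ΔT,i)
n=3, r=2 ⇒ 1 dimensionless group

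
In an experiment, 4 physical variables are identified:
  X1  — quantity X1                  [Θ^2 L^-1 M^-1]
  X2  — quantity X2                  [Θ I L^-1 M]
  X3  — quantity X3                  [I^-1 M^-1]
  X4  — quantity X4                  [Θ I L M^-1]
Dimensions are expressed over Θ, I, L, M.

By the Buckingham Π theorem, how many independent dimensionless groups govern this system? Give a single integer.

1

Write exponents as rows Θ,I,L,M / cols X1,X2,X3,X4:
  Θ: [ 2  1  0  1]
  I: [ 0  1 -1  1]
  L: [-1 -1  0  1]
  M: [-1  1 -1 -1]
RREF → pivots at {X1,X2,X3} ⇒ r = 3
4 vars − rank 3 = 1 Π group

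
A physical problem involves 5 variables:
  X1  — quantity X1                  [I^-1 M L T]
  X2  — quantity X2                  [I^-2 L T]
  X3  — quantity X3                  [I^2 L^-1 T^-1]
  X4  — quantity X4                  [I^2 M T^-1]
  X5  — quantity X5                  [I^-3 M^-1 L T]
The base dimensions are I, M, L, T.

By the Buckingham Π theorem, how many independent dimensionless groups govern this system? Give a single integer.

Exponent matrix [I,M,L,T] × [X1,X2,X3,X4,X5]:
  I: [-1 -2  2  2 -3]
  M: [ 1  0  0  1 -1]
  L: [ 1  1 -1  0  1]
  T: [ 1  1 -1 -1  1]
RREF → pivots at {X1,X2,X4} ⇒ r = 3
n=5, r=3 ⇒ 2 dimensionless groups

2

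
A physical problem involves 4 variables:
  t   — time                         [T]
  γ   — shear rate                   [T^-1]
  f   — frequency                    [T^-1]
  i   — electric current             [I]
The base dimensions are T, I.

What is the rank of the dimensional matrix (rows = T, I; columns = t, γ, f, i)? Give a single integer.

Dimensional matrix (T×I by t×γ×f×i):
  T: [ 1 -1 -1  0]
  I: [ 0  0  0  1]
Echelon form has 2 nonzero rows (pivots: t,i)

2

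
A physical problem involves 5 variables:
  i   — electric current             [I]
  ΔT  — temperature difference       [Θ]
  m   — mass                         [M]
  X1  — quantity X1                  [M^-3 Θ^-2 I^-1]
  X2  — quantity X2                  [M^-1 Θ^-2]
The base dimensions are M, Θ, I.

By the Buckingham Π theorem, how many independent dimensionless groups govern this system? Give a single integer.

2

Write exponents as rows M,Θ,I / cols i,ΔT,m,X1,X2:
  M: [ 0  0  1 -3 -1]
  Θ: [ 0  1  0 -2 -2]
  I: [ 1  0  0 -1  0]
Row reduction gives pivot columns i,ΔT,m; rank = 3
Π count = n − r = 5 − 3 = 2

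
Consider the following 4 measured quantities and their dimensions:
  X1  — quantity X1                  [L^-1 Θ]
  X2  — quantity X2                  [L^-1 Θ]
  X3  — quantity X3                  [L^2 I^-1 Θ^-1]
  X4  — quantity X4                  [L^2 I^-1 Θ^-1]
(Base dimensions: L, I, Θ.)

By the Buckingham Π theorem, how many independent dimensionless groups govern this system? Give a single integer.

2

Exponent matrix [L,I,Θ] × [X1,X2,X3,X4]:
  L: [-1 -1  2  2]
  I: [ 0  0 -1 -1]
  Θ: [ 1  1 -1 -1]
Echelon form has 2 nonzero rows (pivots: X1,X3)
Π count = n − r = 4 − 2 = 2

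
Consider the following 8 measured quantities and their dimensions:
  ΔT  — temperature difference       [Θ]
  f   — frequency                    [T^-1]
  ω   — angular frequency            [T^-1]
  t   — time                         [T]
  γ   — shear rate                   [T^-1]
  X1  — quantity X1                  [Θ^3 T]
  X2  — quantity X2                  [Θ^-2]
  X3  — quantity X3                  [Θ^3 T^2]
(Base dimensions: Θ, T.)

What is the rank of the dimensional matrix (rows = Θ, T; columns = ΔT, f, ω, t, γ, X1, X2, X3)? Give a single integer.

Exponent matrix [Θ,T] × [ΔT,f,ω,t,γ,X1,X2,X3]:
  Θ: [ 1  0  0  0  0  3 -2  3]
  T: [ 0 -1 -1  1 -1  1  0  2]
Row reduction gives pivot columns ΔT,f; rank = 2

2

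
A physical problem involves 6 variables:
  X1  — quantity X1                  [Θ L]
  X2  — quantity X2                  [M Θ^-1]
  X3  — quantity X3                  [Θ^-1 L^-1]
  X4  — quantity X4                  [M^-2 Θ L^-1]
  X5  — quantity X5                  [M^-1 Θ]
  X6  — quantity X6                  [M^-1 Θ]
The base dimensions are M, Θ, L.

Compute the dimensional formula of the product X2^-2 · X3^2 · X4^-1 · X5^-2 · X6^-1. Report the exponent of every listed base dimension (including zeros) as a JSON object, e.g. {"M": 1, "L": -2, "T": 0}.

{"M": 3, "Θ": -4, "L": -1}

Exponent matrix [M,Θ,L] × [X1,X2,X3,X4,X5,X6]:
  M: [ 0  1  0 -2 -1 -1]
  Θ: [ 1 -1 -1  1  1  1]
  L: [ 1  0 -1 -1  0  0]
  [M]: (-2)·1+(2)·0+(-1)·-2+(-2)·-1+(-1)·-1 = 3
  [Θ]: (-2)·-1+(2)·-1+(-1)·1+(-2)·1+(-1)·1 = -4
  [L]: (-2)·0+(2)·-1+(-1)·-1+(-2)·0+(-1)·0 = -1
⇒ M^3 Θ^-4 L^-1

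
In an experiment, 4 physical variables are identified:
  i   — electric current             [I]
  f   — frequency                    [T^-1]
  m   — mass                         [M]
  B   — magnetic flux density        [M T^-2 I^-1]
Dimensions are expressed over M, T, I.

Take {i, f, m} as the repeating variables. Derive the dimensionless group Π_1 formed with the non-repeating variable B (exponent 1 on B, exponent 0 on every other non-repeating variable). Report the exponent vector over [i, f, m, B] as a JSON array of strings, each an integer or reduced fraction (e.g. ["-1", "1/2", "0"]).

["1", "-2", "-1", "1"]

Exponent matrix [M,T,I] × [i,f,m,B]:
  M: [ 0  0  1  1]
  T: [ 0 -1  0 -2]
  I: [ 1  0  0 -1]
RREF → pivots at {i,f,m} ⇒ r = 3
Pivot set = {i,f,m}, free = {B}
RREF:
  r0: [   1    0    0   -1]
  r1: [   0    1    0    2]
  r2: [   0    0    1    1]
Fix exponent of B at 1; solve each RREF row for its pivot's exponent:
  r0: exp(i) + (-1)·1 = 0 ⇒ exp(i) = 1
  r1: exp(f) + (2)·1 = 0 ⇒ exp(f) = -2
  r2: exp(m) + (1)·1 = 0 ⇒ exp(m) = -1
Π_1 = i · f^-2 · m^-1 · B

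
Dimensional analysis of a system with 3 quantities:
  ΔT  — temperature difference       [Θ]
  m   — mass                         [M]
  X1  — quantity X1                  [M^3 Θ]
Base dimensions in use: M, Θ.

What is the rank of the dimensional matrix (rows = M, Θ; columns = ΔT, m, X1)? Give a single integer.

Exponent matrix [M,Θ] × [ΔT,m,X1]:
  M: [ 0  1  3]
  Θ: [ 1  0  1]
Echelon form has 2 nonzero rows (pivots: ΔT,m)

2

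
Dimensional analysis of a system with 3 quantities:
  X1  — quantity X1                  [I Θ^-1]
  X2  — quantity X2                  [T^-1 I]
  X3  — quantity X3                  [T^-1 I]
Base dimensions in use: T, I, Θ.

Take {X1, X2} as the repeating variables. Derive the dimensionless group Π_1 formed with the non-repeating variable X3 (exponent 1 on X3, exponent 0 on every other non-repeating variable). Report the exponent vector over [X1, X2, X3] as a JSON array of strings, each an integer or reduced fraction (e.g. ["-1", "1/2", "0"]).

Exponent matrix [T,I,Θ] × [X1,X2,X3]:
  T: [ 0 -1 -1]
  I: [ 1  1  1]
  Θ: [-1  0  0]
RREF → pivots at {X1,X2} ⇒ r = 2
Repeat: X1,X2; free: X3
RREF:
  r0: [   1    0    0]
  r1: [   0    1    1]
  r2: [   0    0    0]
Fix exponent of X3 at 1; solve each RREF row for its pivot's exponent:
  r0: exp(X1) + (0)·1 = 0 ⇒ exp(X1) = 0
  r1: exp(X2) + (1)·1 = 0 ⇒ exp(X2) = -1
Π_1 = X2^-1 · X3

["0", "-1", "1"]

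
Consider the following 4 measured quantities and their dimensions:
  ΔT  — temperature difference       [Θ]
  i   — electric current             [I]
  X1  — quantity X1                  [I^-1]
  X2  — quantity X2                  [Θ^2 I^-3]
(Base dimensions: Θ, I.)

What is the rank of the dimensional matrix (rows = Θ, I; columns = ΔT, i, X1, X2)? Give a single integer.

Dimensional matrix (Θ×I by ΔT×i×X1×X2):
  Θ: [ 1  0  0  2]
  I: [ 0  1 -1 -3]
RREF → pivots at {ΔT,i} ⇒ r = 2

2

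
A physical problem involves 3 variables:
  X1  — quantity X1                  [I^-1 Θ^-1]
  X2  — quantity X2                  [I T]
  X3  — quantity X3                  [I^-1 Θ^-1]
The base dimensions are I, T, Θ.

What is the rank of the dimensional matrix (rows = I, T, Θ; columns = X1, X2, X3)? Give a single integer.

2

Write exponents as rows I,T,Θ / cols X1,X2,X3:
  I: [-1  1 -1]
  T: [ 0  1  0]
  Θ: [-1  0 -1]
Row reduction gives pivot columns X1,X2; rank = 2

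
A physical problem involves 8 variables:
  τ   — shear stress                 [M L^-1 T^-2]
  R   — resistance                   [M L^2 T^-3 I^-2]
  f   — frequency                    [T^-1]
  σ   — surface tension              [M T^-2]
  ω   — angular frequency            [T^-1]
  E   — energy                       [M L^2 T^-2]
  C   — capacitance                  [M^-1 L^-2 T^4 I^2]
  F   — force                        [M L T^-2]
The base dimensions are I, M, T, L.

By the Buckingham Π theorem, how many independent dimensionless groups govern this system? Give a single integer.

Exponent matrix [I,M,T,L] × [τ,R,f,σ,ω,E,C,F]:
  I: [ 0 -2  0  0  0  0  2  0]
  M: [ 1  1  0  1  0  1 -1  1]
  T: [-2 -3 -1 -2 -1 -2  4 -2]
  L: [-1  2  0  0  0  2 -2  1]
Row reduction gives pivot columns τ,R,f,σ; rank = 4
8 vars − rank 4 = 4 Π groups

4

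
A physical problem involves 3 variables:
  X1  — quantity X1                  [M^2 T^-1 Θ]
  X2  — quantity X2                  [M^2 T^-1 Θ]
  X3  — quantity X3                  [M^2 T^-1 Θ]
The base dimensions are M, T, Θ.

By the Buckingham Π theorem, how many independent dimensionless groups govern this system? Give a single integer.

Exponent matrix [M,T,Θ] × [X1,X2,X3]:
  M: [ 2  2  2]
  T: [-1 -1 -1]
  Θ: [ 1  1  1]
Echelon form has 1 nonzero rows (pivots: X1)
3 vars − rank 1 = 2 Π groups

2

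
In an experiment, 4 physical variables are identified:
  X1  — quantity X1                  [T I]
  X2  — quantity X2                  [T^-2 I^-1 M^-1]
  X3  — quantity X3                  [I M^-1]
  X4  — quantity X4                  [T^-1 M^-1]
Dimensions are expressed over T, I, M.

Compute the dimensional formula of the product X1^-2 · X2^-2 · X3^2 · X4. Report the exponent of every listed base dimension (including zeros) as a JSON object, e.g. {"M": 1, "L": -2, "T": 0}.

Dimensional matrix (T×I×M by X1×X2×X3×X4):
  T: [ 1 -2  0 -1]
  I: [ 1 -1  1  0]
  M: [ 0 -1 -1 -1]
  [T]: (-2)·1+(-2)·-2+(2)·0+(1)·-1 = 1
  [I]: (-2)·1+(-2)·-1+(2)·1+(1)·0 = 2
  [M]: (-2)·0+(-2)·-1+(2)·-1+(1)·-1 = -1
⇒ T I^2 M^-1

{"T": 1, "I": 2, "M": -1}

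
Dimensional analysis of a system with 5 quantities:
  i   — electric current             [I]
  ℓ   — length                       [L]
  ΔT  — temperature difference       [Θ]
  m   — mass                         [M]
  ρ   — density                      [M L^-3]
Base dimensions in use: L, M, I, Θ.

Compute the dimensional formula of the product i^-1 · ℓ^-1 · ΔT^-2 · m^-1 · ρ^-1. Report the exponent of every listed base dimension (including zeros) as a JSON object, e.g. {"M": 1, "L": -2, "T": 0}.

Dimensional matrix (L×M×I×Θ by i×ℓ×ΔT×m×ρ):
  L: [ 0  1  0  0 -3]
  M: [ 0  0  0  1  1]
  I: [ 1  0  0  0  0]
  Θ: [ 0  0  1  0  0]
  [L]: (-1)·0+(-1)·1+(-2)·0+(-1)·0+(-1)·-3 = 2
  [M]: (-1)·0+(-1)·0+(-2)·0+(-1)·1+(-1)·1 = -2
  [I]: (-1)·1+(-1)·0+(-2)·0+(-1)·0+(-1)·0 = -1
  [Θ]: (-1)·0+(-1)·0+(-2)·1+(-1)·0+(-1)·0 = -2
⇒ L^2 M^-2 I^-1 Θ^-2

{"L": 2, "M": -2, "I": -1, "Θ": -2}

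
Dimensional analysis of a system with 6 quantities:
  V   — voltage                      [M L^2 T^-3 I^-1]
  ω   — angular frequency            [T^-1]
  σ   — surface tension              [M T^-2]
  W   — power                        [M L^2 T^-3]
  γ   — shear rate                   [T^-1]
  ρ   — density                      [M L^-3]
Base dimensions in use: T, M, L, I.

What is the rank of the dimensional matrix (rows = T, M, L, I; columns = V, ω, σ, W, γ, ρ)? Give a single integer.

Dimensional matrix (T×M×L×I by V×ω×σ×W×γ×ρ):
  T: [-3 -1 -2 -3 -1  0]
  M: [ 1  0  1  1  0  1]
  L: [ 2  0  0  2  0 -3]
  I: [-1  0  0  0  0  0]
RREF → pivots at {V,ω,σ,W} ⇒ r = 4

4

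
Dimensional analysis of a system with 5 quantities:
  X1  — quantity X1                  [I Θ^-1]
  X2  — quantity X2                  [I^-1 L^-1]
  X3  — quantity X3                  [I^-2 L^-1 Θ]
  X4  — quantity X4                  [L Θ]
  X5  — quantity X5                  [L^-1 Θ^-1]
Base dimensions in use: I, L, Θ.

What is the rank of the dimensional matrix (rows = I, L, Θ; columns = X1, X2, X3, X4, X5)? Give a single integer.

Exponent matrix [I,L,Θ] × [X1,X2,X3,X4,X5]:
  I: [ 1 -1 -2  0  0]
  L: [ 0 -1 -1  1 -1]
  Θ: [-1  0  1  1 -1]
Row reduction gives pivot columns X1,X2; rank = 2

2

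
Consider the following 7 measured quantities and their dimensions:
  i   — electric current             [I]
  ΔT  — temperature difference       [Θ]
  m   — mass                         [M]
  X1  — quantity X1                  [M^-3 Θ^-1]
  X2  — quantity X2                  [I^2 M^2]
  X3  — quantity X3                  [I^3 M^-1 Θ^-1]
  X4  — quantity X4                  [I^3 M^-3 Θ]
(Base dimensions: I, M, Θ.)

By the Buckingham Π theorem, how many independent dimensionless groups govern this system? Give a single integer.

Write exponents as rows I,M,Θ / cols i,ΔT,m,X1,X2,X3,X4:
  I: [ 1  0  0  0  2  3  3]
  M: [ 0  0  1 -3  2 -1 -3]
  Θ: [ 0  1  0 -1  0 -1  1]
Row reduction gives pivot columns i,ΔT,m; rank = 3
Π count = n − r = 7 − 3 = 4

4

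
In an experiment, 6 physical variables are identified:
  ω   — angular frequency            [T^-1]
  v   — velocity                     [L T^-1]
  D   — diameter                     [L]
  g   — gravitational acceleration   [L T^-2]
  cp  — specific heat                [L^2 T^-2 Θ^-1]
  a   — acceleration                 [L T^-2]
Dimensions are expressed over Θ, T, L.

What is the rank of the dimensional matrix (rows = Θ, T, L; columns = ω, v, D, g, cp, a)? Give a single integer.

3

Exponent matrix [Θ,T,L] × [ω,v,D,g,cp,a]:
  Θ: [ 0  0  0  0 -1  0]
  T: [-1 -1  0 -2 -2 -2]
  L: [ 0  1  1  1  2  1]
Row reduction gives pivot columns ω,v,cp; rank = 3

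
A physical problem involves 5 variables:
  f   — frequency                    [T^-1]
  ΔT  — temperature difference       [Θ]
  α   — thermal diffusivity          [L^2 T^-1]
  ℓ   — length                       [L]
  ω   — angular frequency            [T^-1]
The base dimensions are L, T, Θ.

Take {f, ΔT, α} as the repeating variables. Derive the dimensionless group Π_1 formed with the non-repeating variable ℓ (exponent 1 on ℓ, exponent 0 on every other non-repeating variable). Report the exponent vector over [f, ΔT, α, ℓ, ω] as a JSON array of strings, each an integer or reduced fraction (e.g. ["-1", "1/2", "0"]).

["1/2", "0", "-1/2", "1", "0"]

Write exponents as rows L,T,Θ / cols f,ΔT,α,ℓ,ω:
  L: [ 0  0  2  1  0]
  T: [-1  0 -1  0 -1]
  Θ: [ 0  1  0  0  0]
RREF → pivots at {f,ΔT,α} ⇒ r = 3
Pivot set = {f,ΔT,α}, free = {ℓ,ω}
RREF:
  r0: [   1    0    0 -1/2    1]
  r1: [   0    1    0    0    0]
  r2: [   0    0    1  1/2    0]
Fix exponent of ℓ at 1, ω at 0; solve each RREF row for its pivot's exponent:
  r0: exp(f) + (-1/2)·1 = 0 ⇒ exp(f) = 1/2
  r1: exp(ΔT) + (0)·1 = 0 ⇒ exp(ΔT) = 0
  r2: exp(α) + (1/2)·1 = 0 ⇒ exp(α) = -1/2
Π_1 = f^(1/2) · α^(-1/2) · ℓ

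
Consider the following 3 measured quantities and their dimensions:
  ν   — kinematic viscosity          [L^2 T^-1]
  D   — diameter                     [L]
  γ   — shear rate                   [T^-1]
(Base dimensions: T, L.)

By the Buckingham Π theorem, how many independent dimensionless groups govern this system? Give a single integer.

1

Exponent matrix [T,L] × [ν,D,γ]:
  T: [-1  0 -1]
  L: [ 2  1  0]
Echelon form has 2 nonzero rows (pivots: ν,D)
3 vars − rank 2 = 1 Π group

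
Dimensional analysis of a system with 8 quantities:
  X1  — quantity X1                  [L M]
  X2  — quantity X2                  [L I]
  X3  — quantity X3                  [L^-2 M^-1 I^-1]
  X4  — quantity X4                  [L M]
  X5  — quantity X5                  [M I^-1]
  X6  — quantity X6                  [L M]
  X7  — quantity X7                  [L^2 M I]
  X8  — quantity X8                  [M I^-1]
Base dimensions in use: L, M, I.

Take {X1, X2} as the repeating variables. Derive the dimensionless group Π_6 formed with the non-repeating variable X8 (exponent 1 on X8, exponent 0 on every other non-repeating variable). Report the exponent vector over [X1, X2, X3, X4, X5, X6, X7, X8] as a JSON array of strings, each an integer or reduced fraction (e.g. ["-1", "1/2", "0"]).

["-1", "1", "0", "0", "0", "0", "0", "1"]

Exponent matrix [L,M,I] × [X1,X2,X3,X4,X5,X6,X7,X8]:
  L: [ 1  1 -2  1  0  1  2  0]
  M: [ 1  0 -1  1  1  1  1  1]
  I: [ 0  1 -1  0 -1  0  1 -1]
Echelon form has 2 nonzero rows (pivots: X1,X2)
Repeat: X1,X2; free: X3,X4,X5,X6,X7,X8
RREF:
  r0: [   1    0   -1    1    1    1    1    1]
  r1: [   0    1   -1    0   -1    0    1   -1]
  r2: [   0    0    0    0    0    0    0    0]
Fix exponent of X8 at 1, X3 at 0, X4 at 0, X5 at 0, X6 at 0, X7 at 0; solve each RREF row for its pivot's exponent:
  r0: exp(X1) + (1)·1 = 0 ⇒ exp(X1) = -1
  r1: exp(X2) + (-1)·1 = 0 ⇒ exp(X2) = 1
Π_6 = X1^-1 · X2 · X8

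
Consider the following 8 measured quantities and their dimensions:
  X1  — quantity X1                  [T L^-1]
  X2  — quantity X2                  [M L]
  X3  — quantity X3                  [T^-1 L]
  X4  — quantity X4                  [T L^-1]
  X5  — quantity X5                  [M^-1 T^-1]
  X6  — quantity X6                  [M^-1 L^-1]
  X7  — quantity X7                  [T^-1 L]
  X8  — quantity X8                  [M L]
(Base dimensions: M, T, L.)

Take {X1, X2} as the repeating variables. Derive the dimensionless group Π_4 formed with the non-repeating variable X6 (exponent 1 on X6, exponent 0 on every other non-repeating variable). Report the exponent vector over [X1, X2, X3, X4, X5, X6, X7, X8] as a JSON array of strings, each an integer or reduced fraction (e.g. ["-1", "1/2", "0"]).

Write exponents as rows M,T,L / cols X1,X2,X3,X4,X5,X6,X7,X8:
  M: [ 0  1  0  0 -1 -1  0  1]
  T: [ 1  0 -1  1 -1  0 -1  0]
  L: [-1  1  1 -1  0 -1  1  1]
RREF → pivots at {X1,X2} ⇒ r = 2
Pivot set = {X1,X2}, free = {X3,X4,X5,X6,X7,X8}
RREF:
  r0: [   1    0   -1    1   -1    0   -1    0]
  r1: [   0    1    0    0   -1   -1    0    1]
  r2: [   0    0    0    0    0    0    0    0]
Fix exponent of X6 at 1, X3 at 0, X4 at 0, X5 at 0, X7 at 0, X8 at 0; solve each RREF row for its pivot's exponent:
  r0: exp(X1) + (0)·1 = 0 ⇒ exp(X1) = 0
  r1: exp(X2) + (-1)·1 = 0 ⇒ exp(X2) = 1
Π_4 = X2 · X6

["0", "1", "0", "0", "0", "1", "0", "0"]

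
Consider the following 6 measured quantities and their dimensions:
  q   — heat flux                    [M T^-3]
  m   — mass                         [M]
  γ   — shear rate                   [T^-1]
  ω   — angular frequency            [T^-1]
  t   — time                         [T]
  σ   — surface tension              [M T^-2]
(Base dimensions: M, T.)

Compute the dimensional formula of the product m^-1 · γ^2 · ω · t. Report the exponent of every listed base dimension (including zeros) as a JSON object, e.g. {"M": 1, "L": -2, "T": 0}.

Exponent matrix [M,T] × [q,m,γ,ω,t,σ]:
  M: [ 1  1  0  0  0  1]
  T: [-3  0 -1 -1  1 -2]
  [M]: (-1)·1+(2)·0+(1)·0+(1)·0 = -1
  [T]: (-1)·0+(2)·-1+(1)·-1+(1)·1 = -2
⇒ M^-1 T^-2

{"M": -1, "T": -2}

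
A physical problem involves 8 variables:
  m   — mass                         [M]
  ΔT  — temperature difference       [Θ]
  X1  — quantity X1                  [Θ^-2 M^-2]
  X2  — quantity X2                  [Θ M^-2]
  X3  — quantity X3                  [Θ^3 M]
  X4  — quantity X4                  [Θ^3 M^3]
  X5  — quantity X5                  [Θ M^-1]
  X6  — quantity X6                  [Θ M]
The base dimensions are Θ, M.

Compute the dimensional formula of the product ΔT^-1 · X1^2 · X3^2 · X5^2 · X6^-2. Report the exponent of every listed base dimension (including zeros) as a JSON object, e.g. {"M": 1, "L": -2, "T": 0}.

{"Θ": 1, "M": -6}

Write exponents as rows Θ,M / cols m,ΔT,X1,X2,X3,X4,X5,X6:
  Θ: [ 0  1 -2  1  3  3  1  1]
  M: [ 1  0 -2 -2  1  3 -1  1]
  [Θ]: (-1)·1+(2)·-2+(2)·3+(2)·1+(-2)·1 = 1
  [M]: (-1)·0+(2)·-2+(2)·1+(2)·-1+(-2)·1 = -6
⇒ Θ M^-6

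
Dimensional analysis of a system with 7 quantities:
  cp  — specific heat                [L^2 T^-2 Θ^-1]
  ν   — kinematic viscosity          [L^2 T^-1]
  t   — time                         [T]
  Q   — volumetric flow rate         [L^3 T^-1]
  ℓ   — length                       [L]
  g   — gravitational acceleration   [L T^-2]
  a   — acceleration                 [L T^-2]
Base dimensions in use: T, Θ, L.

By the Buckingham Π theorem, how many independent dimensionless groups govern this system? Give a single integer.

4

Write exponents as rows T,Θ,L / cols cp,ν,t,Q,ℓ,g,a:
  T: [-2 -1  1 -1  0 -2 -2]
  Θ: [-1  0  0  0  0  0  0]
  L: [ 2  2  0  3  1  1  1]
Echelon form has 3 nonzero rows (pivots: cp,ν,t)
Π count = n − r = 7 − 3 = 4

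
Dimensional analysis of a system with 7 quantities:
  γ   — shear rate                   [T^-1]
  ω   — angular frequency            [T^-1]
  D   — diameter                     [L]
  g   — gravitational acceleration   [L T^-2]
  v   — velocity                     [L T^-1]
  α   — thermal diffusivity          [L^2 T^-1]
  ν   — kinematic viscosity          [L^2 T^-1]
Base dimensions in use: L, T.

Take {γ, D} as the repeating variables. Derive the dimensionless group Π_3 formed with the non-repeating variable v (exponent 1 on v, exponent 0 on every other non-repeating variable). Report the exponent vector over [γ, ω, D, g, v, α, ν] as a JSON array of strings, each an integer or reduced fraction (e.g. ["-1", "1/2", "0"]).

Exponent matrix [L,T] × [γ,ω,D,g,v,α,ν]:
  L: [ 0  0  1  1  1  2  2]
  T: [-1 -1  0 -2 -1 -1 -1]
Row reduction gives pivot columns γ,D; rank = 2
Repeat: γ,D; free: ω,g,v,α,ν
RREF:
  r0: [   1    1    0    2    1    1    1]
  r1: [   0    0    1    1    1    2    2]
Fix exponent of v at 1, ω at 0, g at 0, α at 0, ν at 0; solve each RREF row for its pivot's exponent:
  r0: exp(γ) + (1)·1 = 0 ⇒ exp(γ) = -1
  r1: exp(D) + (1)·1 = 0 ⇒ exp(D) = -1
Π_3 = γ^-1 · D^-1 · v

["-1", "0", "-1", "0", "1", "0", "0"]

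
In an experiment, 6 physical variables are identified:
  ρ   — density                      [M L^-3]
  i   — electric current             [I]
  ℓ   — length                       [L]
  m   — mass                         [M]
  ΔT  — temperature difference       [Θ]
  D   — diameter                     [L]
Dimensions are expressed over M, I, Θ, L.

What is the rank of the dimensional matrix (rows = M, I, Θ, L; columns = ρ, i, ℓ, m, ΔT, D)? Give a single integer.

4

Exponent matrix [M,I,Θ,L] × [ρ,i,ℓ,m,ΔT,D]:
  M: [ 1  0  0  1  0  0]
  I: [ 0  1  0  0  0  0]
  Θ: [ 0  0  0  0  1  0]
  L: [-3  0  1  0  0  1]
RREF → pivots at {ρ,i,ℓ,ΔT} ⇒ r = 4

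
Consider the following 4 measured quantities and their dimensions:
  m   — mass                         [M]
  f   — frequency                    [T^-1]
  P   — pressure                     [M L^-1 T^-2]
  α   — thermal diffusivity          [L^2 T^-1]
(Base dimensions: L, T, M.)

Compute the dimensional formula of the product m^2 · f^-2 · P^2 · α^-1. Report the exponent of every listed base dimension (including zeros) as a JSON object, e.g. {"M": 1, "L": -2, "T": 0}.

{"L": -4, "T": -1, "M": 4}

Write exponents as rows L,T,M / cols m,f,P,α:
  L: [ 0  0 -1  2]
  T: [ 0 -1 -2 -1]
  M: [ 1  0  1  0]
  [L]: (2)·0+(-2)·0+(2)·-1+(-1)·2 = -4
  [T]: (2)·0+(-2)·-1+(2)·-2+(-1)·-1 = -1
  [M]: (2)·1+(-2)·0+(2)·1+(-1)·0 = 4
⇒ L^-4 T^-1 M^4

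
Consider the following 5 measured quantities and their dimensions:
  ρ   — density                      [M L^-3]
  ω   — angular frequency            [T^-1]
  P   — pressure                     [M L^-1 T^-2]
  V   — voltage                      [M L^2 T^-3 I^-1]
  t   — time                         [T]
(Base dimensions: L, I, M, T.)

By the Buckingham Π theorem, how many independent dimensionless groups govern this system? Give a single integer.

1

Dimensional matrix (L×I×M×T by ρ×ω×P×V×t):
  L: [-3  0 -1  2  0]
  I: [ 0  0  0 -1  0]
  M: [ 1  0  1  1  0]
  T: [ 0 -1 -2 -3  1]
Row reduction gives pivot columns ρ,ω,P,V; rank = 4
n=5, r=4 ⇒ 1 dimensionless group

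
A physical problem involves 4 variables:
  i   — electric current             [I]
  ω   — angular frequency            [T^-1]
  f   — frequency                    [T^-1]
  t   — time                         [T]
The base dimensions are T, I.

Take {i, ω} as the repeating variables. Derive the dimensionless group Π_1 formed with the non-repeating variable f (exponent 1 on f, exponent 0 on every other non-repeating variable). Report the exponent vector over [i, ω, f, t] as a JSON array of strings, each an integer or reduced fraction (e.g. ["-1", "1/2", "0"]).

["0", "-1", "1", "0"]

Dimensional matrix (T×I by i×ω×f×t):
  T: [ 0 -1 -1  1]
  I: [ 1  0  0  0]
Row reduction gives pivot columns i,ω; rank = 2
Pivot set = {i,ω}, free = {f,t}
RREF:
  r0: [   1    0    0    0]
  r1: [   0    1    1   -1]
Fix exponent of f at 1, t at 0; solve each RREF row for its pivot's exponent:
  r0: exp(i) + (0)·1 = 0 ⇒ exp(i) = 0
  r1: exp(ω) + (1)·1 = 0 ⇒ exp(ω) = -1
Π_1 = ω^-1 · f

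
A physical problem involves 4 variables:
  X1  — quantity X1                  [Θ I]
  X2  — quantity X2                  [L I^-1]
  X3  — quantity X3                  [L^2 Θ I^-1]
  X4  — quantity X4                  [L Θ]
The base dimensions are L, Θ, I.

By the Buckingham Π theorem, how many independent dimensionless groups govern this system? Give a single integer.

Write exponents as rows L,Θ,I / cols X1,X2,X3,X4:
  L: [ 0  1  2  1]
  Θ: [ 1  0  1  1]
  I: [ 1 -1 -1  0]
RREF → pivots at {X1,X2} ⇒ r = 2
4 vars − rank 2 = 2 Π groups

2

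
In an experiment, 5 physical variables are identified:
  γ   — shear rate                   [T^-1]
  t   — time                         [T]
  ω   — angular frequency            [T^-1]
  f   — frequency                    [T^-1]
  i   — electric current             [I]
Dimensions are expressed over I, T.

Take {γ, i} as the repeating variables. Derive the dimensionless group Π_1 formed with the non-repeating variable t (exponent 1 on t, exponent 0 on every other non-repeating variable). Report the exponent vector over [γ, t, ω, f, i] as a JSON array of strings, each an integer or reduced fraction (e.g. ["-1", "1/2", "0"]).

Exponent matrix [I,T] × [γ,t,ω,f,i]:
  I: [ 0  0  0  0  1]
  T: [-1  1 -1 -1  0]
Row reduction gives pivot columns γ,i; rank = 2
Pivot set = {γ,i}, free = {t,ω,f}
RREF:
  r0: [   1   -1    1    1    0]
  r1: [   0    0    0    0    1]
Fix exponent of t at 1, ω at 0, f at 0; solve each RREF row for its pivot's exponent:
  r0: exp(γ) + (-1)·1 = 0 ⇒ exp(γ) = 1
  r1: exp(i) + (0)·1 = 0 ⇒ exp(i) = 0
Π_1 = γ · t

["1", "1", "0", "0", "0"]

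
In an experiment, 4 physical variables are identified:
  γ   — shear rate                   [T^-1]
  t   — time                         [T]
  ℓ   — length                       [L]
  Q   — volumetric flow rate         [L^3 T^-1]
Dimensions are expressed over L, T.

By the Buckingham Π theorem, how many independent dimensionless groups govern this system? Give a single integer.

2

Dimensional matrix (L×T by γ×t×ℓ×Q):
  L: [ 0  0  1  3]
  T: [-1  1  0 -1]
Row reduction gives pivot columns γ,ℓ; rank = 2
4 vars − rank 2 = 2 Π groups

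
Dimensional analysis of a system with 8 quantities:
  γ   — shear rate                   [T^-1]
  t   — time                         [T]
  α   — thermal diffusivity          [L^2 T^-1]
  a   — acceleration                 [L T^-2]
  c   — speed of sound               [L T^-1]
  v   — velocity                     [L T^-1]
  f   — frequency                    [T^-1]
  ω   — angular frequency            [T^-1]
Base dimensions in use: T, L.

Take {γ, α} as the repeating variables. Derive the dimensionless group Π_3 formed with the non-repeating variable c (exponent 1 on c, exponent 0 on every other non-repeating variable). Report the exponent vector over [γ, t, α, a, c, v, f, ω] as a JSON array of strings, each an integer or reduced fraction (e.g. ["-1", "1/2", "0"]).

Dimensional matrix (T×L by γ×t×α×a×c×v×f×ω):
  T: [-1  1 -1 -2 -1 -1 -1 -1]
  L: [ 0  0  2  1  1  1  0  0]
Echelon form has 2 nonzero rows (pivots: γ,α)
Repeat: γ,α; free: t,a,c,v,f,ω
RREF:
  r0: [   1   -1    0  3/2  1/2  1/2    1    1]
  r1: [   0    0    1  1/2  1/2  1/2    0    0]
Fix exponent of c at 1, t at 0, a at 0, v at 0, f at 0, ω at 0; solve each RREF row for its pivot's exponent:
  r0: exp(γ) + (1/2)·1 = 0 ⇒ exp(γ) = -1/2
  r1: exp(α) + (1/2)·1 = 0 ⇒ exp(α) = -1/2
Π_3 = γ^(-1/2) · α^(-1/2) · c

["-1/2", "0", "-1/2", "0", "1", "0", "0", "0"]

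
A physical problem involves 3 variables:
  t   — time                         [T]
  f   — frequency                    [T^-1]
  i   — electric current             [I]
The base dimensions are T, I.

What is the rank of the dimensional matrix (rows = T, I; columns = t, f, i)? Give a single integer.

2

Dimensional matrix (T×I by t×f×i):
  T: [ 1 -1  0]
  I: [ 0  0  1]
Echelon form has 2 nonzero rows (pivots: t,i)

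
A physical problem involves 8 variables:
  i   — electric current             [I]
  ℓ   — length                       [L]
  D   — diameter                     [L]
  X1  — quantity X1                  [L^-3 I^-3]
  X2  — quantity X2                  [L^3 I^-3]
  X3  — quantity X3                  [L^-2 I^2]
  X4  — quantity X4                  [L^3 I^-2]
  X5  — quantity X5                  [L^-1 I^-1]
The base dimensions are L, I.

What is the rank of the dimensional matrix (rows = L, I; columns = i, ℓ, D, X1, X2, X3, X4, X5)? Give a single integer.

2

Exponent matrix [L,I] × [i,ℓ,D,X1,X2,X3,X4,X5]:
  L: [ 0  1  1 -3  3 -2  3 -1]
  I: [ 1  0  0 -3 -3  2 -2 -1]
Row reduction gives pivot columns i,ℓ; rank = 2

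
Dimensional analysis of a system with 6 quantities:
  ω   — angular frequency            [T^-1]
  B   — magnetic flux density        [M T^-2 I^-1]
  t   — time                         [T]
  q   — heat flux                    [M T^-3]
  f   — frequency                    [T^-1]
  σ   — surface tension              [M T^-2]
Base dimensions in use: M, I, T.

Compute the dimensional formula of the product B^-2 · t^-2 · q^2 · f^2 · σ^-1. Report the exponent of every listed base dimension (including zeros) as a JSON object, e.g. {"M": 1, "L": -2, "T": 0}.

{"M": -1, "I": 2, "T": -4}

Dimensional matrix (M×I×T by ω×B×t×q×f×σ):
  M: [ 0  1  0  1  0  1]
  I: [ 0 -1  0  0  0  0]
  T: [-1 -2  1 -3 -1 -2]
  [M]: (-2)·1+(-2)·0+(2)·1+(2)·0+(-1)·1 = -1
  [I]: (-2)·-1+(-2)·0+(2)·0+(2)·0+(-1)·0 = 2
  [T]: (-2)·-2+(-2)·1+(2)·-3+(2)·-1+(-1)·-2 = -4
⇒ M^-1 I^2 T^-4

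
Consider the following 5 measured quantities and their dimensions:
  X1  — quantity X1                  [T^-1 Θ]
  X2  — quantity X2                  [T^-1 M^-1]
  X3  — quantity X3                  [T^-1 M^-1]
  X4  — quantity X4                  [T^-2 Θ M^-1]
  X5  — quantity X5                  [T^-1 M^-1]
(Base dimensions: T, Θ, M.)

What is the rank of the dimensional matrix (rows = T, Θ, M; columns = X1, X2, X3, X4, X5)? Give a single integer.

2

Write exponents as rows T,Θ,M / cols X1,X2,X3,X4,X5:
  T: [-1 -1 -1 -2 -1]
  Θ: [ 1  0  0  1  0]
  M: [ 0 -1 -1 -1 -1]
Echelon form has 2 nonzero rows (pivots: X1,X2)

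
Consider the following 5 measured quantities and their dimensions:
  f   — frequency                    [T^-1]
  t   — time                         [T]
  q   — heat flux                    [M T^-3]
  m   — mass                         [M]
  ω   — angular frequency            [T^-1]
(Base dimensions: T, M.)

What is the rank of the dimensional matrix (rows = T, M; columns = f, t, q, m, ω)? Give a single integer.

Write exponents as rows T,M / cols f,t,q,m,ω:
  T: [-1  1 -3  0 -1]
  M: [ 0  0  1  1  0]
Row reduction gives pivot columns f,q; rank = 2

2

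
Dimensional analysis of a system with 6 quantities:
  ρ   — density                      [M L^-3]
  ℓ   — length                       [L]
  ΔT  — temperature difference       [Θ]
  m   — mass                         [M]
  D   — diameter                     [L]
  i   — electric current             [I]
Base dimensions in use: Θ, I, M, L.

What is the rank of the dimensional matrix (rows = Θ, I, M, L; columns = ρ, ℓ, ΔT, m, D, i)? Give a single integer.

4

Write exponents as rows Θ,I,M,L / cols ρ,ℓ,ΔT,m,D,i:
  Θ: [ 0  0  1  0  0  0]
  I: [ 0  0  0  0  0  1]
  M: [ 1  0  0  1  0  0]
  L: [-3  1  0  0  1  0]
Row reduction gives pivot columns ρ,ℓ,ΔT,i; rank = 4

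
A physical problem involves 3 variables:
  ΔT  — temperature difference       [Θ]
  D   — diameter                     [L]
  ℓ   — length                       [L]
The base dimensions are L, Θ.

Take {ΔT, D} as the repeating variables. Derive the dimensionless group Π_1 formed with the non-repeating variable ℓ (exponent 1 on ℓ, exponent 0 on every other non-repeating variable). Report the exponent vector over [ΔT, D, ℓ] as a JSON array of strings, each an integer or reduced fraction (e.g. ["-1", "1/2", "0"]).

["0", "-1", "1"]

Write exponents as rows L,Θ / cols ΔT,D,ℓ:
  L: [ 0  1  1]
  Θ: [ 1  0  0]
Echelon form has 2 nonzero rows (pivots: ΔT,D)
Repeat: ΔT,D; free: ℓ
RREF:
  r0: [   1    0    0]
  r1: [   0    1    1]
Fix exponent of ℓ at 1; solve each RREF row for its pivot's exponent:
  r0: exp(ΔT) + (0)·1 = 0 ⇒ exp(ΔT) = 0
  r1: exp(D) + (1)·1 = 0 ⇒ exp(D) = -1
Π_1 = D^-1 · ℓ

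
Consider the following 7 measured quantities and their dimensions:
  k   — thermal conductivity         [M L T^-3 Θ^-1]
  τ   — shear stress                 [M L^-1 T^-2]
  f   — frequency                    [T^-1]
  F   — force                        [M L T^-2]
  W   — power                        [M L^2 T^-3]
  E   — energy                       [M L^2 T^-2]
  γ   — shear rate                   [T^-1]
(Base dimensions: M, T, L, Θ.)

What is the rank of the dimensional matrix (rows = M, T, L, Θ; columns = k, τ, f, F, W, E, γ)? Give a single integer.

4

Dimensional matrix (M×T×L×Θ by k×τ×f×F×W×E×γ):
  M: [ 1  1  0  1  1  1  0]
  T: [-3 -2 -1 -2 -3 -2 -1]
  L: [ 1 -1  0  1  2  2  0]
  Θ: [-1  0  0  0  0  0  0]
Echelon form has 4 nonzero rows (pivots: k,τ,f,F)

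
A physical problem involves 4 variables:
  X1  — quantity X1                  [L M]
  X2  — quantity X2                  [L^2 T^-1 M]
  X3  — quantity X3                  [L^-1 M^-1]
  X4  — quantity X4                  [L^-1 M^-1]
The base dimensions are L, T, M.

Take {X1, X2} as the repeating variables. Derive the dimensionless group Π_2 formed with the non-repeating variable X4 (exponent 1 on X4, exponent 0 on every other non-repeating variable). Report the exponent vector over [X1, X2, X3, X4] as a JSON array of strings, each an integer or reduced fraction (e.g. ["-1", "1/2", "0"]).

["1", "0", "0", "1"]

Exponent matrix [L,T,M] × [X1,X2,X3,X4]:
  L: [ 1  2 -1 -1]
  T: [ 0 -1  0  0]
  M: [ 1  1 -1 -1]
Row reduction gives pivot columns X1,X2; rank = 2
Repeat: X1,X2; free: X3,X4
RREF:
  r0: [   1    0   -1   -1]
  r1: [   0    1    0    0]
  r2: [   0    0    0    0]
Fix exponent of X4 at 1, X3 at 0; solve each RREF row for its pivot's exponent:
  r0: exp(X1) + (-1)·1 = 0 ⇒ exp(X1) = 1
  r1: exp(X2) + (0)·1 = 0 ⇒ exp(X2) = 0
Π_2 = X1 · X4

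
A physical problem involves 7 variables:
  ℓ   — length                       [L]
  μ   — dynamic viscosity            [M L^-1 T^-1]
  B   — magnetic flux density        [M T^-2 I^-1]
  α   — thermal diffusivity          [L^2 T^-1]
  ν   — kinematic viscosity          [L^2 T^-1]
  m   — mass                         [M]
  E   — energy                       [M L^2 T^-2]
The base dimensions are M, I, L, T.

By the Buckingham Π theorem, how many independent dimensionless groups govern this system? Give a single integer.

3

Dimensional matrix (M×I×L×T by ℓ×μ×B×α×ν×m×E):
  M: [ 0  1  1  0  0  1  1]
  I: [ 0  0 -1  0  0  0  0]
  L: [ 1 -1  0  2  2  0  2]
  T: [ 0 -1 -2 -1 -1  0 -2]
Echelon form has 4 nonzero rows (pivots: ℓ,μ,B,α)
Π count = n − r = 7 − 4 = 3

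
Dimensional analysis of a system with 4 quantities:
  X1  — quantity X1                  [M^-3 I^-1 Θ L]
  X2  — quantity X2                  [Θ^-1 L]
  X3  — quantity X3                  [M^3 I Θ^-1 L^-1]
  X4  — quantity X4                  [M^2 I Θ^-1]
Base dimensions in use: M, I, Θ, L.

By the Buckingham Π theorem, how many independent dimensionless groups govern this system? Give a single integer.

1

Exponent matrix [M,I,Θ,L] × [X1,X2,X3,X4]:
  M: [-3  0  3  2]
  I: [-1  0  1  1]
  Θ: [ 1 -1 -1 -1]
  L: [ 1  1 -1  0]
Echelon form has 3 nonzero rows (pivots: X1,X2,X4)
n=4, r=3 ⇒ 1 dimensionless group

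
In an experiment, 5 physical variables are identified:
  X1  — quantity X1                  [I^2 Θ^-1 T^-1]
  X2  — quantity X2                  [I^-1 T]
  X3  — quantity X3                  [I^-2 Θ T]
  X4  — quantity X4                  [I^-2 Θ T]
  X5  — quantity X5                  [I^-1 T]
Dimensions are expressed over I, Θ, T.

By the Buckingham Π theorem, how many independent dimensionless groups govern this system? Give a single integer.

3

Dimensional matrix (I×Θ×T by X1×X2×X3×X4×X5):
  I: [ 2 -1 -2 -2 -1]
  Θ: [-1  0  1  1  0]
  T: [-1  1  1  1  1]
Echelon form has 2 nonzero rows (pivots: X1,X2)
n=5, r=2 ⇒ 3 dimensionless groups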